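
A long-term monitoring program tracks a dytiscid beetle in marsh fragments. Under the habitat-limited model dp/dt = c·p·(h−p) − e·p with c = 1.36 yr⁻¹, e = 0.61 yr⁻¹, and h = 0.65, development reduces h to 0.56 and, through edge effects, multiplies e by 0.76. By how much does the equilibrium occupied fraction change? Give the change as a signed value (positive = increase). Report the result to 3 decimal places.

0.018

Before: p* = h − e/c = 0.65 − 0.61/1.36 = 0.65 − 0.4485 = 0.2015.
After: c = 1.36, e = 0.4636, h = 0.56; p* = 0.56 − 0.4636/1.36 = 0.2191.
Δp* = 0.2191 − 0.2015 = +0.0176.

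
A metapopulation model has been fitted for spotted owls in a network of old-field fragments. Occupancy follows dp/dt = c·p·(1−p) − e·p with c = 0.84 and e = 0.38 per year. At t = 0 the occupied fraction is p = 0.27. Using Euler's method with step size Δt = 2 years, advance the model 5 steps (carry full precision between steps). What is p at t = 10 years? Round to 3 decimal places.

Update rule: p ← p + [c·p·(1−p) − e·p]·Δt with Δt = 2.
t = 2: p = 0.27000 + (+0.12593) = 0.39593
t = 4: p = 0.39593 + (+0.10090) = 0.49683
t = 6: p = 0.49683 + (+0.04239) = 0.53922
t = 8: p = 0.53922 + (+0.00761) = 0.54683
t = 10: p = 0.54683 + (+0.00073) = 0.54755

0.548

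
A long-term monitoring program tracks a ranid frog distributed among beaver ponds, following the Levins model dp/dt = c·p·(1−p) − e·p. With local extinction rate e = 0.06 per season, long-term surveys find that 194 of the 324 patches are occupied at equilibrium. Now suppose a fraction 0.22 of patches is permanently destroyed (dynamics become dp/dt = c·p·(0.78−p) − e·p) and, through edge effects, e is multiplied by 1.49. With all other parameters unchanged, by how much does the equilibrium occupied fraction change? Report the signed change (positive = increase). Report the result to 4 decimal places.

Observed p* = 194/324 = 0.59877.
Balance c(1−p*) = e gives c = e/(1 − 0.59877) = 0.06/0.40123 = 0.14954.
New p* = 0.78 − e/c = 0.78 − 0.08940/0.14954 = 0.18217.
Δp* = 0.18217 − 0.59877 = -0.41660.

-0.4166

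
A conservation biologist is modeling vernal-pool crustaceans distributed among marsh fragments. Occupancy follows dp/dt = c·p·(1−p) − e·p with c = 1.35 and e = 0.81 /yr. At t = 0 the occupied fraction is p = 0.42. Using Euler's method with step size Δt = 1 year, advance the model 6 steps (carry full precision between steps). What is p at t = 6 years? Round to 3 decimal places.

Update rule: p ← p + [c·p·(1−p) − e·p]·Δt with Δt = 1.
  1  |  dp/dt·Δt = -0.011340  |  p_1 = 0.408660
  2  |  dp/dt·Δt = -0.004778  |  p_2 = 0.403882
  3  |  dp/dt·Δt = -0.002117  |  p_3 = 0.401766
  4  |  dp/dt·Δt = -0.000958  |  p_4 = 0.400808
  5  |  dp/dt·Δt = -0.000437  |  p_5 = 0.400371
  6  |  dp/dt·Δt = -0.000200  |  p_6 = 0.400170

0.400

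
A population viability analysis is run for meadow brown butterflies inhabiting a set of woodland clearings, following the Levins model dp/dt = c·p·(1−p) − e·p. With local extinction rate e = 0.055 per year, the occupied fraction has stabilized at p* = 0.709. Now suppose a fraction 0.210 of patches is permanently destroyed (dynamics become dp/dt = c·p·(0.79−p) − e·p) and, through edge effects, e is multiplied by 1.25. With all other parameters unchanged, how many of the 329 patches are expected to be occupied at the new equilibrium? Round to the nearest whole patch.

Balance c(1−p*) = e gives c = e/(1 − 0.70900) = 0.055/0.29100 = 0.18900.
New p* = 0.79 − e/c = 0.79 − 0.06875/0.18900 = 0.42624.
Expected occupied = 329 × 0.42624 = 140.23 ≈ 140.

140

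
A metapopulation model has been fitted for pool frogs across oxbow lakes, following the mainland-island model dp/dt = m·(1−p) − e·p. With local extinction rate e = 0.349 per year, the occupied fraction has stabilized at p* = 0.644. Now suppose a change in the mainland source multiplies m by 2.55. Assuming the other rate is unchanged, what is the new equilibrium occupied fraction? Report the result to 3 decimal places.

Balance m(1−p*) = e·p* gives m = e·p*/(1−p*) = 0.349×0.64400/0.35600 = 0.63134.
New p* = m/(m+e) = 1.60992/(1.60992+0.34900) = 0.82184.

0.822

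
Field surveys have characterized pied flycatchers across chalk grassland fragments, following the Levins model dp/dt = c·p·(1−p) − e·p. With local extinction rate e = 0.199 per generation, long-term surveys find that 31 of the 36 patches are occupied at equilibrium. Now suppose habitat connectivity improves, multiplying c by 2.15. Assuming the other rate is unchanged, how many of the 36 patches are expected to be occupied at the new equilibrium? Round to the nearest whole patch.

34

Observed p* = 31/36 = 0.86111.
Balance c(1−p*) = e gives c = e/(1 − 0.86111) = 0.199/0.13889 = 1.43279.
New p* = 1 − e/c = 1 − 0.19900/3.08050 = 0.93540.
Expected occupied = 36 × 0.93540 = 33.67 ≈ 34.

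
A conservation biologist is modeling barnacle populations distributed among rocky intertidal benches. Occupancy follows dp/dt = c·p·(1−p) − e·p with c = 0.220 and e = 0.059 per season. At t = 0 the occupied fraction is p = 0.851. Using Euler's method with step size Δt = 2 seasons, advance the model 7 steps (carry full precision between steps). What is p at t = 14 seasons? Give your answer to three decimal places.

Update rule: p ← p + [c·p·(1−p) − e·p]·Δt with Δt = 2.
  1  |  dp/dt·Δt = -0.044626  |  p_1 = 0.806374
  2  |  dp/dt·Δt = -0.026453  |  p_2 = 0.779921
  3  |  dp/dt·Δt = -0.016507  |  p_3 = 0.763414
  4  |  dp/dt·Δt = -0.010613  |  p_4 = 0.752801
  5  |  dp/dt·Δt = -0.006950  |  p_5 = 0.745851
  6  |  dp/dt·Δt = -0.004605  |  p_6 = 0.741246
  7  |  dp/dt·Δt = -0.003075  |  p_7 = 0.738171

0.738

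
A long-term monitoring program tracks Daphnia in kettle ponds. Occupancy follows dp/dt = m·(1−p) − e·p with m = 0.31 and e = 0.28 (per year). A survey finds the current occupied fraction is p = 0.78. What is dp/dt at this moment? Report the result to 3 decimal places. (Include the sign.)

-0.150

Colonization term: m·(1−p) = 0.31×0.2200 = 0.06820.
Extinction term: e·p = 0.21840.
dp/dt = 0.06820 − 0.21840 = -0.15020.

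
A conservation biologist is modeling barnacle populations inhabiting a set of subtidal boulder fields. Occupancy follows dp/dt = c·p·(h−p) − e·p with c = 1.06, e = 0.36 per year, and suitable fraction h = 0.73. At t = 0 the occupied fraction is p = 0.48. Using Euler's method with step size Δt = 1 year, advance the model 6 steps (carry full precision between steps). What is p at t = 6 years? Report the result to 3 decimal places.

Update rule: p ← p + [c·p·(h−p) − e·p]·Δt with Δt = 1.
step 1: Δp = -0.04560, p = 0.43440
step 2: Δp = -0.02027, p = 0.41413
step 3: Δp = -0.01043, p = 0.40370
step 4: Δp = -0.00570, p = 0.39800
step 5: Δp = -0.00322, p = 0.39478
step 6: Δp = -0.00184, p = 0.39294

0.393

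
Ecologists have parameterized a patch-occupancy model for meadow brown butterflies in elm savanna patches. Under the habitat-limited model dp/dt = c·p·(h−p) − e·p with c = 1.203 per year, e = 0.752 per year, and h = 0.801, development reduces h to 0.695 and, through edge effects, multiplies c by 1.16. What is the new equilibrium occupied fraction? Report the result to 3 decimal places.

Before: p* = h − e/c = 0.801 − 0.752/1.203 = 0.801 − 0.6251 = 0.1759.
After: c = 1.39548, e = 0.752, h = 0.695; p* = 0.695 − 0.752/1.39548 = 0.1561.

0.156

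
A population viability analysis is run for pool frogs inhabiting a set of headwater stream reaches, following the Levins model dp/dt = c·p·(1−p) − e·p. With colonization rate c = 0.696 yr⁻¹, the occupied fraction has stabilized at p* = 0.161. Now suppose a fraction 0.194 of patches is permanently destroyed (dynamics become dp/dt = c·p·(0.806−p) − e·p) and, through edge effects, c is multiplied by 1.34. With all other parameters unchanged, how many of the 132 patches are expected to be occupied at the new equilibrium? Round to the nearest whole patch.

24

Balance c(1−p*) = e gives e = 0.696×(1 − 0.16100) = 0.58394.
New p* = 0.806 − e/c = 0.806 − 0.58394/0.93264 = 0.17988.
Expected occupied = 132 × 0.17988 = 23.74 ≈ 24.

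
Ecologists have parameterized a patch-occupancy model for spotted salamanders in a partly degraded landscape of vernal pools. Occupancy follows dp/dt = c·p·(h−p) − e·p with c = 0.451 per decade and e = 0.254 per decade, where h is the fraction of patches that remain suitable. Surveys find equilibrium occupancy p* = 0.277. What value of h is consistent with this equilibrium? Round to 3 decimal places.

At equilibrium c(h−p*) = e, so h = p* + e/c.
h = 0.277 + 0.254/0.451 = 0.277 + 0.5632 = 0.8402.

0.840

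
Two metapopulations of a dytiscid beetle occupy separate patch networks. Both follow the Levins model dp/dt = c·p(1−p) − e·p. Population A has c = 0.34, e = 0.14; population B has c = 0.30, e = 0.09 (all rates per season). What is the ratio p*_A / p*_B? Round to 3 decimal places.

0.840

A: p*_A = 1 − 0.14/0.34 = 0.5882.
B: p*_B = 1 − 0.09/0.30 = 0.7000.
p*_A / p*_B = 0.5882/0.7000 = 0.8403.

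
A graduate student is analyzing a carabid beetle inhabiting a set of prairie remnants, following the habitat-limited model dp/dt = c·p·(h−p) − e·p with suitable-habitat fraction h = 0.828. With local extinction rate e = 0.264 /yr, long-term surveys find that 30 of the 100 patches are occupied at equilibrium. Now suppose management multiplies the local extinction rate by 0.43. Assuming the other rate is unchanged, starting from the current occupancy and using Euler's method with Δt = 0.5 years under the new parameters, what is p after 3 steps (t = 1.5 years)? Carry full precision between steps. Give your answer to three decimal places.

Observed p* = 30/100 = 0.30000.
Balance c(h−p*) = e gives c = e/(0.828 − 0.30000) = 0.264/0.52800 = 0.50000.
Starting from p₀ = 0.30000; update p ← p + (dp/dt)·Δt with the new parameters.
  1  |  dp/dt·Δt = +0.022572  |  p_1 = 0.322572
  2  |  dp/dt·Δt = +0.022450  |  p_2 = 0.345022
  3  |  dp/dt·Δt = +0.022076  |  p_3 = 0.367098

0.367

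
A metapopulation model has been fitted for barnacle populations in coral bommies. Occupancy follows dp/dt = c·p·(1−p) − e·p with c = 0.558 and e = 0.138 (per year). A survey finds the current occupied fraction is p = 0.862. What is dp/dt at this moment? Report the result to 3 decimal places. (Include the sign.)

-0.053

Colonization term: c·p·(1−p) = 0.558×0.862×0.1380 = 0.06638.
Extinction term: e·p = 0.11896.
dp/dt = 0.06638 − 0.11896 = -0.05258.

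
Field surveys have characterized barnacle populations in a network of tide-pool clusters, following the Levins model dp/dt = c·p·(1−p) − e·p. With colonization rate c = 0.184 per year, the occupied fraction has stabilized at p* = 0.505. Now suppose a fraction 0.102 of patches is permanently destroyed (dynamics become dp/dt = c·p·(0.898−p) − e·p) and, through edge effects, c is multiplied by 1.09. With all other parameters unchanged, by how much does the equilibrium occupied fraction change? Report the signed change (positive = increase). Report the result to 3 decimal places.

-0.061

Balance c(1−p*) = e gives e = 0.184×(1 − 0.50500) = 0.09108.
New p* = 0.898 − e/c = 0.898 − 0.09108/0.20056 = 0.44387.
Δp* = 0.44387 − 0.50500 = -0.06113.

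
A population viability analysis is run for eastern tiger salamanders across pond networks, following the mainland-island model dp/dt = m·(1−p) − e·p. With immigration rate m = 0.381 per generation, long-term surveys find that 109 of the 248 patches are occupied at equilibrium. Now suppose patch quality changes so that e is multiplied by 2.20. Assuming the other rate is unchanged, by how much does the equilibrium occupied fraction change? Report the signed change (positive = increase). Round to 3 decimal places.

Observed p* = 109/248 = 0.43952.
Balance m(1−p*) = e·p* gives e = m(1−p*)/p* = 0.381×0.56048/0.43952 = 0.48585.
New p* = m/(m+e) = 0.38100/(0.38100+1.06887) = 0.26278.
Δp* = 0.26278 − 0.43952 = -0.17674.

-0.177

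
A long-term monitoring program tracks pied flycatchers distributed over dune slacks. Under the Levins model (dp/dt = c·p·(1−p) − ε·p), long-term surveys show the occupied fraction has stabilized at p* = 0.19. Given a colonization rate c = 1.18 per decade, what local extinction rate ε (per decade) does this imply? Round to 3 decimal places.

At equilibrium c(1−p*) = ε.
ε = 1.18 × (1 − 0.19) = 1.18 × 0.8100 = 0.9558.

0.956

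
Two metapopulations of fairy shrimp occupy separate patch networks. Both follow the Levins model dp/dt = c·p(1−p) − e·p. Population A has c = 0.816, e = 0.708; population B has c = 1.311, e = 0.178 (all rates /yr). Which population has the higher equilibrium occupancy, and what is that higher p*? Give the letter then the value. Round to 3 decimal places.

B, 0.864

A: p*_A = 1 − 0.708/0.816 = 0.1324.
B: p*_B = 1 − 0.178/1.311 = 0.8642.
B is higher at 0.8642.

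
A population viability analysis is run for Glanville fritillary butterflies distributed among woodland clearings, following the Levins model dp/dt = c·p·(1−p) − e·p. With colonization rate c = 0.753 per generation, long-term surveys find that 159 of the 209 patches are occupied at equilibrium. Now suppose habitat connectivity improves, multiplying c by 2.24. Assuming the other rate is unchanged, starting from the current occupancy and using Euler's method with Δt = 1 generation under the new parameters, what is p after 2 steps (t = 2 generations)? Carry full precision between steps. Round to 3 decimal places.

0.872

Observed p* = 159/209 = 0.76077.
Balance c(1−p*) = e gives e = 0.753×(1 − 0.76077) = 0.18014.
Starting from p₀ = 0.76077; update p ← p + (dp/dt)·Δt with the new parameters.
t = 1: p = 0.76077 + (+0.16994) = 0.93070
t = 2: p = 0.93070 + (-0.05888) = 0.87183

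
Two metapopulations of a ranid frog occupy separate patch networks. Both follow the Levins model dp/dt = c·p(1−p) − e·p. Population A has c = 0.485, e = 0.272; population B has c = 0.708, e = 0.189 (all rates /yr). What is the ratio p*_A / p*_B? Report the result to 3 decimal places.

0.599

A: p*_A = 1 − 0.272/0.485 = 0.4392.
B: p*_B = 1 − 0.189/0.708 = 0.7331.
p*_A / p*_B = 0.4392/0.7331 = 0.5991.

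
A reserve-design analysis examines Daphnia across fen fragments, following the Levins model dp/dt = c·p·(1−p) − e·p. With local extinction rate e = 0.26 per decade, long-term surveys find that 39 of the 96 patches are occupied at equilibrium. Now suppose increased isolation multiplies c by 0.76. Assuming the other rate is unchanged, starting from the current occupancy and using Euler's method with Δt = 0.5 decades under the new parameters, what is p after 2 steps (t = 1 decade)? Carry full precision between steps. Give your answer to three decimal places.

0.382

Observed p* = 39/96 = 0.40625.
Balance c(1−p*) = e gives c = e/(1 − 0.40625) = 0.26/0.59375 = 0.43789.
Starting from p₀ = 0.40625; update p ← p + (dp/dt)·Δt with the new parameters.
p: 0.40625 → 0.39358  (Δp = -0.01267)
p: 0.39358 → 0.38213  (Δp = -0.01145)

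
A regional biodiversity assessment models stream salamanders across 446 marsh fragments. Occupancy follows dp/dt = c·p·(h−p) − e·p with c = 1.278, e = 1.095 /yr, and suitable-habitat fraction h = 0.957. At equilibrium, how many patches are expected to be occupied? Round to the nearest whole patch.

p* = h − e/c = 0.957 − 0.8568 = 0.1002.
Expected occupied patches = N × p* = 446 × 0.1002 = 44.69 ≈ 45.

45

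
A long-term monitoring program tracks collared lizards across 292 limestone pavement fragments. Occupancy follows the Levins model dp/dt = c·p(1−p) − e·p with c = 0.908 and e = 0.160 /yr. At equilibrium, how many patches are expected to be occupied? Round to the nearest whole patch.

241

p* = 1 − e/c = 1 − 0.160/0.908 = 0.8238.
Expected occupied patches = N × p* = 292 × 0.8238 = 240.55 ≈ 241.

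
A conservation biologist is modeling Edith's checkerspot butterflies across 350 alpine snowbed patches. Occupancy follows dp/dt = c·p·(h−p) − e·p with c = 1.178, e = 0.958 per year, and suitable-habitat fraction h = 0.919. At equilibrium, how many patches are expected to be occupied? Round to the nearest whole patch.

p* = h − e/c = 0.919 − 0.8132 = 0.1058.
Expected occupied patches = N × p* = 350 × 0.1058 = 37.02 ≈ 37.

37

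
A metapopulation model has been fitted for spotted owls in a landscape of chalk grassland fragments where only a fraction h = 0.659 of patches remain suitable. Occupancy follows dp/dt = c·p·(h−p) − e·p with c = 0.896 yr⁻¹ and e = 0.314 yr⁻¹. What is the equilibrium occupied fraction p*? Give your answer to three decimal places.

Setting dp/dt = 0 and dividing by p* gives c·(h−p*) = e.
So p* = h − e/c = 0.659 − 0.314/0.896 = 0.659 − 0.3504 = 0.3086.

0.309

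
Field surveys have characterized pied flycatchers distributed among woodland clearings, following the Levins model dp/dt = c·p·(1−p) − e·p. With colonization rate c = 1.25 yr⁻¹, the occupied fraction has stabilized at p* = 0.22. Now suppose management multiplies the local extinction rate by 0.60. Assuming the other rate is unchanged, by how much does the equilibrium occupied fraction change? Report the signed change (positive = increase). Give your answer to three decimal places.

0.312

Balance c(1−p*) = e gives e = 1.25×(1 − 0.22000) = 0.97500.
New p* = 1 − e/c = 1 − 0.58500/1.25000 = 0.53200.
Δp* = 0.53200 − 0.22000 = +0.31200.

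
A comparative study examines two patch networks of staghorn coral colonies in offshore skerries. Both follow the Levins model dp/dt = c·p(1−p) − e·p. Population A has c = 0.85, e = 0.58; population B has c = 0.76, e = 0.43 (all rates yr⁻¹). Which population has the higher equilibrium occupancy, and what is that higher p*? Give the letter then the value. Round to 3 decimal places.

A: p*_A = 1 − 0.58/0.85 = 0.3176.
B: p*_B = 1 − 0.43/0.76 = 0.4342.
B is higher at 0.4342.

B, 0.434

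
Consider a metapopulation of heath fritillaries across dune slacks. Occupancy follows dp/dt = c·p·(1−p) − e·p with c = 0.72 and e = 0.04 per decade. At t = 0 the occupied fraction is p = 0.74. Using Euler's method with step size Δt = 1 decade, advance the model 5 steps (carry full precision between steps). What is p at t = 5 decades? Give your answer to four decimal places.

0.9431

Update rule: p ← p + [c·p·(1−p) − e·p]·Δt with Δt = 1.
  1  |  dp/dt·Δt = +0.108928  |  p_1 = 0.848928
  2  |  dp/dt·Δt = +0.058382  |  p_2 = 0.907310
  3  |  dp/dt·Δt = +0.024258  |  p_3 = 0.931569
  4  |  dp/dt·Δt = +0.008636  |  p_4 = 0.940205
  5  |  dp/dt·Δt = +0.002870  |  p_5 = 0.943075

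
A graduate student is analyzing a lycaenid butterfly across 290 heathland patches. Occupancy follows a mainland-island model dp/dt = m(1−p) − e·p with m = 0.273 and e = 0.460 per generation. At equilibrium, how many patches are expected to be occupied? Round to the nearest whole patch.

108

p* = m/(m+e) = 0.273/0.7330 = 0.3724.
Expected occupied patches = N × p* = 290 × 0.3724 = 108.01 ≈ 108.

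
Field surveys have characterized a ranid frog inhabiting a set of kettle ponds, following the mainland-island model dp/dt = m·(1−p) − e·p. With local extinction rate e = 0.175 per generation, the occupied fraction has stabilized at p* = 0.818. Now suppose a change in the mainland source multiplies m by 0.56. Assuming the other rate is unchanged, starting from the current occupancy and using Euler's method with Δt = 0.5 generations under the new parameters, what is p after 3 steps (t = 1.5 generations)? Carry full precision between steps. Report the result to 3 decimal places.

0.750

Balance m(1−p*) = e·p* gives m = e·p*/(1−p*) = 0.175×0.81800/0.18200 = 0.78654.
Starting from p₀ = 0.81800; update p ← p + (dp/dt)·Δt with the new parameters.
t = 0.5: p = 0.81800 + (-0.03149) = 0.78651
t = 1: p = 0.78651 + (-0.02180) = 0.76471
t = 1.5: p = 0.76471 + (-0.01509) = 0.74961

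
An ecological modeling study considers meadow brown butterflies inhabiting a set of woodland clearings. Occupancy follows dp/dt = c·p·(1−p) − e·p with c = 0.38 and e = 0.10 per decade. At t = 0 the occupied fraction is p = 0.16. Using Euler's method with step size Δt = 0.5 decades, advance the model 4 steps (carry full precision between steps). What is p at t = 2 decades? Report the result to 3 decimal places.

0.238

Update rule: p ← p + [c·p·(1−p) − e·p]·Δt with Δt = 0.5.
p: 0.16000 → 0.17754  (Δp = +0.01754)
p: 0.17754 → 0.19640  (Δp = +0.01887)
p: 0.19640 → 0.21657  (Δp = +0.02017)
p: 0.21657 → 0.23798  (Δp = +0.02141)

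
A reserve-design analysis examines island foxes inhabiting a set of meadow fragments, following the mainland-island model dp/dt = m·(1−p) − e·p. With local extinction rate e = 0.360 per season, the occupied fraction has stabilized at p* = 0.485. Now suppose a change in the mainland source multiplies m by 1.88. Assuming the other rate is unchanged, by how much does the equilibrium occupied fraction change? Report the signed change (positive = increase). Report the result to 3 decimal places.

0.154

Balance m(1−p*) = e·p* gives m = e·p*/(1−p*) = 0.360×0.48500/0.51500 = 0.33903.
New p* = m/(m+e) = 0.63738/(0.63738+0.36000) = 0.63905.
Δp* = 0.63905 − 0.48500 = +0.15405.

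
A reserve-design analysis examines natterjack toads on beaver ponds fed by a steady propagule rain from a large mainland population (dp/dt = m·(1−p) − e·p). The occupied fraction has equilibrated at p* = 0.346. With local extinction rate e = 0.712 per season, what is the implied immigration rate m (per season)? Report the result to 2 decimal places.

0.38

At equilibrium m(1−p*) = e·p*, so m = e·p*/(1−p*).
m = 0.712 × 0.346 / 0.6540 = 0.2464/0.6540 = 0.3767.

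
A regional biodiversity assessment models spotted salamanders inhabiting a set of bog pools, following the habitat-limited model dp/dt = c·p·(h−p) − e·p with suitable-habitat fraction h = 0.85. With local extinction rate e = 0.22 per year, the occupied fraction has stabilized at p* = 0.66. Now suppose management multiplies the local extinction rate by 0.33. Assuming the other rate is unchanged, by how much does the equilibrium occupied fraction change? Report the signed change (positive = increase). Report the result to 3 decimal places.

Balance c(h−p*) = e gives c = e/(0.85 − 0.66000) = 0.22/0.19000 = 1.15789.
New p* = 0.85 − e/c = 0.85 − 0.07260/1.15789 = 0.78730.
Δp* = 0.78730 − 0.66000 = +0.12730.

0.127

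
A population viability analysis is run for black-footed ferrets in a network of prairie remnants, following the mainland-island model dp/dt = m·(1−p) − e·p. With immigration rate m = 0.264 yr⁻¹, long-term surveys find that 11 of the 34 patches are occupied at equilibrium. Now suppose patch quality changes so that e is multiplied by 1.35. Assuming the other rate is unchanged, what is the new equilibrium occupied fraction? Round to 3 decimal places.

Observed p* = 11/34 = 0.32353.
Balance m(1−p*) = e·p* gives e = m(1−p*)/p* = 0.264×0.67647/0.32353 = 0.55200.
New p* = m/(m+e) = 0.26400/(0.26400+0.74520) = 0.26159.

0.262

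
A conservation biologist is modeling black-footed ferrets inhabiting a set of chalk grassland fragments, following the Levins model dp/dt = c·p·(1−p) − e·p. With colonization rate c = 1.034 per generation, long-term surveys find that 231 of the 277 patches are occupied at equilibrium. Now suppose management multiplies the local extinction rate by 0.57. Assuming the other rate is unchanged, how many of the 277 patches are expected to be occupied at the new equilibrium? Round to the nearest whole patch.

251

Observed p* = 231/277 = 0.83394.
Balance c(1−p*) = e gives e = 1.034×(1 − 0.83394) = 0.17171.
New p* = 1 − e/c = 1 − 0.09787/1.03400 = 0.90535.
Expected occupied = 277 × 0.90535 = 250.78 ≈ 251.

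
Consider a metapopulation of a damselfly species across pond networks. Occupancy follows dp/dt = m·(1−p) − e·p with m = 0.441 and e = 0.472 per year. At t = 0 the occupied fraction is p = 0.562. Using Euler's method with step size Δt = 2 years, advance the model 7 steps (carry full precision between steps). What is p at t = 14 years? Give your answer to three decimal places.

Update rule: p ← p + [m·(1−p) − e·p]·Δt with Δt = 2.
t = 2: p = 0.56200 + (-0.14421) = 0.41779
t = 4: p = 0.41779 + (+0.11912) = 0.53691
t = 6: p = 0.53691 + (-0.09839) = 0.43851
t = 8: p = 0.43851 + (+0.08127) = 0.51979
t = 10: p = 0.51979 + (-0.06713) = 0.45266
t = 12: p = 0.45266 + (+0.05545) = 0.50811
t = 14: p = 0.50811 + (-0.04580) = 0.46230

0.462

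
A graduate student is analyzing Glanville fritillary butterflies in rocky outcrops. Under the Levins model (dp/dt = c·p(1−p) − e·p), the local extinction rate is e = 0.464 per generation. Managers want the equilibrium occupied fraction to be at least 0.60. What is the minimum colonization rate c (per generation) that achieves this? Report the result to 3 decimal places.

p* = 1 − e/c ≥ 0.60 requires e/c ≤ 0.4000, i.e. c ≥ e/0.4000.
c_min = 0.464/0.4000 = 1.1600.

1.160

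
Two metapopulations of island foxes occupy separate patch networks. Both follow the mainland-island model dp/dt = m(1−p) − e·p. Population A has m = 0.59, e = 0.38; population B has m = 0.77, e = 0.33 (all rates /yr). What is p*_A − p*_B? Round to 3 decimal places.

-0.092

A: p*_A = m/(m+e) = 0.59/0.9700 = 0.6082.
B: p*_B = 0.77/1.1000 = 0.7000.
p*_A − p*_B = 0.6082 − 0.7000 = -0.0918.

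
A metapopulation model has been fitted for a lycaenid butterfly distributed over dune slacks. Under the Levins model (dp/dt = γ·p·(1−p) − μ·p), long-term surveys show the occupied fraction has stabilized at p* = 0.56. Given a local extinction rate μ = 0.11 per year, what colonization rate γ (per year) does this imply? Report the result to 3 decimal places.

0.250

At equilibrium γ(1−p*) = μ, so γ = μ/(1−p*).
γ = 0.11/(1 − 0.56) = 0.11/0.4400 = 0.2500.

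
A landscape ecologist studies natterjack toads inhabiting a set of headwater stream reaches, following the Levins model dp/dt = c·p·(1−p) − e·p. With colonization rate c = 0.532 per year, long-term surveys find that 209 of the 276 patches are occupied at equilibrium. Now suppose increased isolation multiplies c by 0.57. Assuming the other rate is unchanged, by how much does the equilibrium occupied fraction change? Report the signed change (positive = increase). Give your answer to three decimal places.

Observed p* = 209/276 = 0.75725.
Balance c(1−p*) = e gives e = 0.532×(1 − 0.75725) = 0.12914.
New p* = 1 − e/c = 1 − 0.12914/0.30324 = 0.57413.
Δp* = 0.57413 − 0.75725 = -0.18312.

-0.183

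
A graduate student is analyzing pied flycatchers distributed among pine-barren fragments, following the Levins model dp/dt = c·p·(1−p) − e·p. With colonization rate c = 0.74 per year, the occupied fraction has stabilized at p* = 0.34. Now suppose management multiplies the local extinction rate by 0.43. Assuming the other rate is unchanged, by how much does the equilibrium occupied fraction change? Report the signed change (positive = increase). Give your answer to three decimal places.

0.376

Balance c(1−p*) = e gives e = 0.74×(1 − 0.34000) = 0.48840.
New p* = 1 − e/c = 1 − 0.21001/0.74000 = 0.71620.
Δp* = 0.71620 − 0.34000 = +0.37620.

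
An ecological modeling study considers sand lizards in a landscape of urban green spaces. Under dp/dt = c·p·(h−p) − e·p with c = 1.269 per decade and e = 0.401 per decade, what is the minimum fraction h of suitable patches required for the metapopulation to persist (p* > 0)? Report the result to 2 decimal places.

p* = h − e/c is positive only when h > e/c.
h_min = e/c = 0.401/1.269 = 0.3160.

0.32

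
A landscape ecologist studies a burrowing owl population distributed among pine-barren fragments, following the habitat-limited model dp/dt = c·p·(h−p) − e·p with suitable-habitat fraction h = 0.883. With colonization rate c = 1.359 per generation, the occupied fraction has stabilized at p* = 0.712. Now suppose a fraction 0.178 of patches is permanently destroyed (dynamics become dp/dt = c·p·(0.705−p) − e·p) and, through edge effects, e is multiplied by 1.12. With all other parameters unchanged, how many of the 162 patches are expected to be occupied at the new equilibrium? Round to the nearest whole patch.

Balance c(h−p*) = e gives e = 1.359×(0.883 − 0.71200) = 0.23239.
New p* = 0.705 − e/c = 0.705 − 0.26028/1.35900 = 0.51348.
Expected occupied = 162 × 0.51348 = 83.18 ≈ 83.

83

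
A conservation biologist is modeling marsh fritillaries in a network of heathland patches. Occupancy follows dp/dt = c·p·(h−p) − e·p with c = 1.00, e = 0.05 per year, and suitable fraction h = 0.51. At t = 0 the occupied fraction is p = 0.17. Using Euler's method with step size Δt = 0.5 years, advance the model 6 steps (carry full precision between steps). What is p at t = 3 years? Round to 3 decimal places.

Update rule: p ← p + [c·p·(h−p) − e·p]·Δt with Δt = 0.5.
  1  |  dp/dt·Δt = +0.024650  |  p_1 = 0.194650
  2  |  dp/dt·Δt = +0.025825  |  p_2 = 0.220475
  3  |  dp/dt·Δt = +0.026405  |  p_3 = 0.246880
  4  |  dp/dt·Δt = +0.026308  |  p_4 = 0.273187
  5  |  dp/dt·Δt = +0.025517  |  p_5 = 0.298705
  6  |  dp/dt·Δt = +0.024090  |  p_6 = 0.322795

0.323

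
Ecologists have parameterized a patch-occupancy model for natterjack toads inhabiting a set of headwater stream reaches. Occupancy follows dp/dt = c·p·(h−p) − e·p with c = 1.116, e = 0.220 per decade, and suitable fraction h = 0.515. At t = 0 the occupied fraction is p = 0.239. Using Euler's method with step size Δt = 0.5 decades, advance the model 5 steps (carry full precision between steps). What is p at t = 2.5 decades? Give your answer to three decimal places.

0.282

Update rule: p ← p + [c·p·(h−p) − e·p]·Δt with Δt = 0.5.
step 1: Δp = +0.01052, p = 0.24952
step 2: Δp = +0.00952, p = 0.25903
step 3: Δp = +0.00850, p = 0.26754
step 4: Δp = +0.00751, p = 0.27505
step 5: Δp = +0.00657, p = 0.28162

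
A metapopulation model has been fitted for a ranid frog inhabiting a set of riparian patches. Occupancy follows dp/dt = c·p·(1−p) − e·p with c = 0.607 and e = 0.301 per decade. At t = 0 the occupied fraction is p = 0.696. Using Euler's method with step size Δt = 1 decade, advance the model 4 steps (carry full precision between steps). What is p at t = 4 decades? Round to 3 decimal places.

0.534

Update rule: p ← p + [c·p·(1−p) − e·p]·Δt with Δt = 1.
p: 0.69600 → 0.61494  (Δp = -0.08106)
p: 0.61494 → 0.57357  (Δp = -0.04136)
p: 0.57357 → 0.54939  (Δp = -0.02418)
p: 0.54939 → 0.53429  (Δp = -0.01510)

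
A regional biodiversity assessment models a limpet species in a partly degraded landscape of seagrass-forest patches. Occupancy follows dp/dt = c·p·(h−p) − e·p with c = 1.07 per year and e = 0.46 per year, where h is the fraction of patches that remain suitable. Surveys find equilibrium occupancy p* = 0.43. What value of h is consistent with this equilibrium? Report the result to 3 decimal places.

At equilibrium c(h−p*) = e, so h = p* + e/c.
h = 0.43 + 0.46/1.07 = 0.43 + 0.4299 = 0.8599.

0.860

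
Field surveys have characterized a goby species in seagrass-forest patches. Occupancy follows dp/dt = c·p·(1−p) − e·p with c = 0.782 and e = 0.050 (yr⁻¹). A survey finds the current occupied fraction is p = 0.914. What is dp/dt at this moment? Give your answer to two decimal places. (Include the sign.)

0.02

Colonization term: c·p·(1−p) = 0.782×0.914×0.0860 = 0.06147.
Extinction term: e·p = 0.04570.
dp/dt = 0.06147 − 0.04570 = 0.01577.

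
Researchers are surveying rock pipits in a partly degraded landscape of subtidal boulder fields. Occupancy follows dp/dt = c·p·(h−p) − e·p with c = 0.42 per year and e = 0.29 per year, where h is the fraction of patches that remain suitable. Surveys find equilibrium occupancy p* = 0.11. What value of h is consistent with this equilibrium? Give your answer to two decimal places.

At equilibrium c(h−p*) = e, so h = p* + e/c.
h = 0.11 + 0.29/0.42 = 0.11 + 0.6905 = 0.8005.

0.80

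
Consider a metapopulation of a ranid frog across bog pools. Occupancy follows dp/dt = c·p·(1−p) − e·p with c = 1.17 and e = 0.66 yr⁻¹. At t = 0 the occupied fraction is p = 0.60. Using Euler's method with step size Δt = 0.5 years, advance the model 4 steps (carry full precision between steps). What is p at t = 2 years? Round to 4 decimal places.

0.4724

Update rule: p ← p + [c·p·(1−p) − e·p]·Δt with Δt = 0.5.
t = 0.5: p = 0.60000 + (-0.05760) = 0.54240
t = 1: p = 0.54240 + (-0.03379) = 0.50861
t = 1.5: p = 0.50861 + (-0.02163) = 0.48697
t = 2: p = 0.48697 + (-0.01455) = 0.47242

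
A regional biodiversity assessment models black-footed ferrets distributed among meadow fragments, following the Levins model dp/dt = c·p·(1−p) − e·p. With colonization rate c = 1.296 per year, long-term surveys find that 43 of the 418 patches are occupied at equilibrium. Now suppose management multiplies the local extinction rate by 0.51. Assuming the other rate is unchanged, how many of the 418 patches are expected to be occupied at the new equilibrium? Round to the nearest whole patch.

227

Observed p* = 43/418 = 0.10287.
Balance c(1−p*) = e gives e = 1.296×(1 − 0.10287) = 1.16268.
New p* = 1 − e/c = 1 − 0.59297/1.29600 = 0.54246.
Expected occupied = 418 × 0.54246 = 226.75 ≈ 227.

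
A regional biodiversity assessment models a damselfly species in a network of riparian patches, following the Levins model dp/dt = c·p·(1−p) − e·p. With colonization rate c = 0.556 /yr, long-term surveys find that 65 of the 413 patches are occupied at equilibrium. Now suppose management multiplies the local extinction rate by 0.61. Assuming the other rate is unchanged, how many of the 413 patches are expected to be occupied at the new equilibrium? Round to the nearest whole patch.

201

Observed p* = 65/413 = 0.15738.
Balance c(1−p*) = e gives e = 0.556×(1 − 0.15738) = 0.46850.
New p* = 1 − e/c = 1 − 0.28579/0.55600 = 0.48599.
Expected occupied = 413 × 0.48599 = 200.71 ≈ 201.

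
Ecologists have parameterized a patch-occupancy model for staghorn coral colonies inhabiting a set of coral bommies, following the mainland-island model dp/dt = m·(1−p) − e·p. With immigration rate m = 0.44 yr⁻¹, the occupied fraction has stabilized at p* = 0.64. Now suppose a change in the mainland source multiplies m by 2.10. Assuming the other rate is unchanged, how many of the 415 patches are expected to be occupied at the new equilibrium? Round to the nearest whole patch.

327

Balance m(1−p*) = e·p* gives e = m(1−p*)/p* = 0.44×0.36000/0.64000 = 0.24750.
New p* = m/(m+e) = 0.92400/(0.92400+0.24750) = 0.78873.
Expected occupied = 415 × 0.78873 = 327.32 ≈ 327.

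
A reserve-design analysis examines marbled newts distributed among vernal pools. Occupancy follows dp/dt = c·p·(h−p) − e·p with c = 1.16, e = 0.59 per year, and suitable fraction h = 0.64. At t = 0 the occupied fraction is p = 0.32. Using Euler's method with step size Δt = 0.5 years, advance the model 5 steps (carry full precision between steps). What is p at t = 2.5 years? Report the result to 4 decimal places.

Update rule: p ← p + [c·p·(h−p) − e·p]·Δt with Δt = 0.5.
t = 0.5: p = 0.32000 + (-0.03501) = 0.28499
t = 1: p = 0.28499 + (-0.02539) = 0.25960
t = 1.5: p = 0.25960 + (-0.01931) = 0.24029
t = 2: p = 0.24029 + (-0.01518) = 0.22511
t = 2.5: p = 0.22511 + (-0.01224) = 0.21288

0.2129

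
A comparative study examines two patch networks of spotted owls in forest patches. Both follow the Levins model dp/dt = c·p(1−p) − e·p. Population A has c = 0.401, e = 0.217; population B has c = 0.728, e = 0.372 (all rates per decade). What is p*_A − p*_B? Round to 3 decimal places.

A: p*_A = 1 − 0.217/0.401 = 0.4589.
B: p*_B = 1 − 0.372/0.728 = 0.4890.
p*_A − p*_B = 0.4589 − 0.4890 = -0.0302.

-0.030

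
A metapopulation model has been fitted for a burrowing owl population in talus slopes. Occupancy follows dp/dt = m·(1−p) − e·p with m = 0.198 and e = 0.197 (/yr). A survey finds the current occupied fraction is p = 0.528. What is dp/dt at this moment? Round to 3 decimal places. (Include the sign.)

Colonization term: m·(1−p) = 0.198×0.4720 = 0.09346.
Extinction term: e·p = 0.10402.
dp/dt = 0.09346 − 0.10402 = -0.01056.

-0.011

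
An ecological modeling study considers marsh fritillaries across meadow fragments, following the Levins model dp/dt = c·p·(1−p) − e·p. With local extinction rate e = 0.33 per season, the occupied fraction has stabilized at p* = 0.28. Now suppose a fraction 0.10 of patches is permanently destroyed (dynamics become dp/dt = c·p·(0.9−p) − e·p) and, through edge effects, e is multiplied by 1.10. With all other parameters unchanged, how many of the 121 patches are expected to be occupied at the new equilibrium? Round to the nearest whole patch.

Balance c(1−p*) = e gives c = e/(1 − 0.28000) = 0.33/0.72000 = 0.45833.
New p* = 0.9 − e/c = 0.9 − 0.36300/0.45833 = 0.10799.
Expected occupied = 121 × 0.10799 = 13.07 ≈ 13.

13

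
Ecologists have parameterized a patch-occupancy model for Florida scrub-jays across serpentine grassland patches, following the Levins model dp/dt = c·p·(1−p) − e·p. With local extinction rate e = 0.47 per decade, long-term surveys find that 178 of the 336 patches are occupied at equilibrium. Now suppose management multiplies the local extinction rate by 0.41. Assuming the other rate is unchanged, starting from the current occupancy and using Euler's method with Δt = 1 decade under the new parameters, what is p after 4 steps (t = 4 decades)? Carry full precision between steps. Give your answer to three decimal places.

Observed p* = 178/336 = 0.52976.
Balance c(1−p*) = e gives c = e/(1 − 0.52976) = 0.47/0.47024 = 0.99949.
Starting from p₀ = 0.52976; update p ← p + (dp/dt)·Δt with the new parameters.
  1  |  dp/dt·Δt = +0.146903  |  p_1 = 0.676665
  2  |  dp/dt·Δt = +0.088285  |  p_2 = 0.764950
  3  |  dp/dt·Δt = +0.032304  |  p_3 = 0.797255
  4  |  dp/dt·Δt = +0.007927  |  p_4 = 0.805182

0.805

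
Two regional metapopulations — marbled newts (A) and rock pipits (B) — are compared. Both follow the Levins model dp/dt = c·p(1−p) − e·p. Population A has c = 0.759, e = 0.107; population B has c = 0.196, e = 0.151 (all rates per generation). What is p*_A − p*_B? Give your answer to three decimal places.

0.629

A: p*_A = 1 − 0.107/0.759 = 0.8590.
B: p*_B = 1 − 0.151/0.196 = 0.2296.
p*_A − p*_B = 0.8590 − 0.2296 = 0.6294.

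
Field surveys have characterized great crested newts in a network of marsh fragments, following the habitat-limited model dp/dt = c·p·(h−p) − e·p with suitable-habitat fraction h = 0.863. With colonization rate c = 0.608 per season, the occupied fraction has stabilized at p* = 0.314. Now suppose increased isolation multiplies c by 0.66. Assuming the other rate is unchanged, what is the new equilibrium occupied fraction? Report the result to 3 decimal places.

0.031

Balance c(h−p*) = e gives e = 0.608×(0.863 − 0.31400) = 0.33379.
New p* = 0.863 − e/c = 0.863 − 0.33379/0.40128 = 0.03119.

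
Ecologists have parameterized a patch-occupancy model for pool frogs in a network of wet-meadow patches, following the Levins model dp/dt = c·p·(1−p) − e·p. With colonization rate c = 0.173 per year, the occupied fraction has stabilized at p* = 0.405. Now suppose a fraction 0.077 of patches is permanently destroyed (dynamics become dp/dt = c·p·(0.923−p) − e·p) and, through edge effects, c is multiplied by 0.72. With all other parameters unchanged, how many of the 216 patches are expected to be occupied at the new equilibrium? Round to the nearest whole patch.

Balance c(1−p*) = e gives e = 0.173×(1 − 0.40500) = 0.10293.
New p* = 0.923 − e/c = 0.923 − 0.10293/0.12456 = 0.09665.
Expected occupied = 216 × 0.09665 = 20.88 ≈ 21.

21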